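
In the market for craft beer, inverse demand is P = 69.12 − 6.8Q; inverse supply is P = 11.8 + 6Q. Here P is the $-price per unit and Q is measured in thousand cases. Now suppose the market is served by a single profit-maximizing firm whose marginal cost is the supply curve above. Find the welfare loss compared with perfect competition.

Competitive equilibrium: 69.12 − 6.8Q = 11.8 + 6Q → Q* = 4.4781, P* = 38.6688.
Marginal revenue: MR = 69.12 − 13.6Q. Set MR = MC: 69.12 − 13.6Q = 11.8 + 6Q → Q_m = 2.9245.
Price P_m = 69.12 − 6.8·2.9245 = 49.2334; MC(Q_m) = 11.8 + 6·2.9245 = 29.347.
Competitive Q* = 4.4781, so ΔQ = 1.5536; wedge = 49.2334 − 29.347 = 19.8864.
Deadweight loss = ½ × 1.5536 × 19.8864 = $15.45 thousand.

$15.45 thousand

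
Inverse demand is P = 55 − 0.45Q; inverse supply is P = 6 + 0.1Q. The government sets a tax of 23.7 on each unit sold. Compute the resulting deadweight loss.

Competitive equilibrium: 55 − 0.45Q = 6 + 0.1Q → Q* = 89.0909, P* = 14.9091.
With the tax, the buyer price exceeds the seller price by 23.7: (55 − 0.45Q) − (6 + 0.1Q) = 23.7 → Q' = 46.
ΔQ = 89.0909 − 46 = 43.0909; the wedge equals the tax, 23.7.
Welfare loss = ½ × 43.0909 × 23.7 = 510.63.

510.63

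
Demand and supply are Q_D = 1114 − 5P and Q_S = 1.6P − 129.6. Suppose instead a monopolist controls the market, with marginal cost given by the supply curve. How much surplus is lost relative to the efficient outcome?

463.96

In inverse form: demand P = 222.8 − 0.2Q, supply P = 81 + 0.625Q.
Competitive equilibrium: 222.8 − 0.2Q = 81 + 0.625Q → Q* = 171.8788, P* = 188.4242.
Marginal revenue: MR = 222.8 − 0.4Q. Set MR = MC: 222.8 − 0.4Q = 81 + 0.625Q → Q_m = 138.3415.
Price P_m = 222.8 − 0.2·138.3415 = 195.1317; MC(Q_m) = 81 + 0.625·138.3415 = 167.4634.
Competitive Q* = 171.8788, so ΔQ = 33.5373; wedge = 195.1317 − 167.4634 = 27.6683.
Welfare loss = ½ × 33.5373 × 27.6683 = 463.96.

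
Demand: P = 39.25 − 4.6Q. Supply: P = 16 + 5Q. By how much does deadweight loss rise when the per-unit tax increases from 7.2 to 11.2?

Competitive equilibrium: 39.25 − 4.6Q = 16 + 5Q → Q* = 2.4219, P* = 28.1094.
For a per-unit tax t: ΔQ = t/9.6, so DWL = ½·t·(t/9.6) = t²/19.2.
At t = 7.2: DWL = 2.7. At t = 11.2: DWL = 6.533.
Increase = 6.533 − 2.7 = 3.83.

3.83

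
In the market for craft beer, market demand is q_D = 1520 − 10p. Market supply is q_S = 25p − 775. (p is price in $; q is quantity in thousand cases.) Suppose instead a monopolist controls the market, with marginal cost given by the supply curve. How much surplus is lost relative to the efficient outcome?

In inverse form: demand p = 152 − 0.1q, supply p = 31 + 0.04q.
Competitive equilibrium: 152 − 0.1q = 31 + 0.04q → q* = 864.28571, p* = 65.57143.
Marginal revenue: MR = 152 − 0.2q. Set MR = MC: 152 − 0.2q = 31 + 0.04q → q_m = 504.16667.
Price p_m = 152 − 0.1·504.16667 = 101.58333; MC(q_m) = 31 + 0.04·504.16667 = 51.16667.
Competitive q* = 864.28571, so Δq = 360.11904; wedge = 101.58333 − 51.16667 = 50.41666.
DWL = ½ × 360.11904 × 50.41666 = $9078 thousand.

$9078 thousand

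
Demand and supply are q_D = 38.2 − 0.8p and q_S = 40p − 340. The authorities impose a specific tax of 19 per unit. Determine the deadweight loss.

In inverse form: demand p = 47.75 − 1.25q, supply p = 8.5 + 0.025q.
Competitive equilibrium: 47.75 − 1.25q = 8.5 + 0.025q → q* = 30.7843, p* = 9.2696.
With the tax, the buyer price exceeds the seller price by 19: (47.75 − 1.25q) − (8.5 + 0.025q) = 19 → q' = 15.8824.
Δq = 30.7843 − 15.8824 = 14.9019; the wedge equals the tax, 19.
DWL = ½ × 14.9019 × 19 = 141.57.

141.57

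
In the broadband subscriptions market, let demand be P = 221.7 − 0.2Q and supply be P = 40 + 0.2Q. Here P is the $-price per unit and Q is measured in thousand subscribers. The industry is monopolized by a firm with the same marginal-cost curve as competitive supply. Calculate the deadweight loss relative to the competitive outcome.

Competitive equilibrium: 221.7 − 0.2Q = 40 + 0.2Q → Q* = 454.25, P* = 130.85.
Marginal revenue: MR = 221.7 − 0.4Q. Set MR = MC: 221.7 − 0.4Q = 40 + 0.2Q → Q_m = 302.8333.
Price P_m = 221.7 − 0.2·302.8333 = 161.1333; MC(Q_m) = 40 + 0.2·302.8333 = 100.5667.
Competitive Q* = 454.25, so ΔQ = 151.4167; wedge = 161.1333 − 100.5667 = 60.5666.
Deadweight loss = ½ × 151.4167 × 60.5666 = $4585.40 thousand.

$4585.40 thousand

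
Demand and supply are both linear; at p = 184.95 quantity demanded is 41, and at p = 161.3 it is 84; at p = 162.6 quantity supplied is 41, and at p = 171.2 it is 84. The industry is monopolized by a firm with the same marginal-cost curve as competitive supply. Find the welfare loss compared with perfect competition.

Demand slope = (161.3 − 184.95)/(84 − 41) = −0.55, so p = 207.5 − 0.55q.
Supply slope = (171.2 − 162.6)/(84 − 41) = 0.2, so p = 154.4 + 0.2q.
Competitive equilibrium: 207.5 − 0.55q = 154.4 + 0.2q → q* = 70.8, p* = 168.56.
Marginal revenue: MR = 207.5 − 1.1q. Set MR = MC: 207.5 − 1.1q = 154.4 + 0.2q → q_m = 40.8462.
Price p_m = 207.5 − 0.55·40.8462 = 185.0346; MC(q_m) = 154.4 + 0.2·40.8462 = 162.5692.
Competitive q* = 70.8, so Δq = 29.9538; wedge = 185.0346 − 162.5692 = 22.4654.
DWL = ½ × 29.9538 × 22.4654 = 336.46.

336.46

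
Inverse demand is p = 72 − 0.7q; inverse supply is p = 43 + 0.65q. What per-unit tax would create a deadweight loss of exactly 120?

Competitive equilibrium: 72 − 0.7q = 43 + 0.65q → q* = 21.4815, p* = 56.963.
A tax t gives Δq = t/1.35 and wedge t, so DWL = t²/2.7.
t²/2.7 = 120 → t² = 324 → t = 18.

18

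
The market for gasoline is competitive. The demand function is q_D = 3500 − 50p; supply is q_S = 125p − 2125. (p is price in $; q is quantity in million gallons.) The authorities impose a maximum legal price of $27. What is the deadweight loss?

In inverse form: demand p = 70 − 0.02q, supply p = 17 + 0.008q.
Competitive equilibrium: 70 − 0.02q = 17 + 0.008q → q* = 1892.8571, p* = 32.1429.
At the ceiling p = 27, quantity supplied = (27 − 17)/0.008 = 1250.
Willingness to pay at q' = 1250: 70 − 0.02·1250 = 45.
Δq = 1892.8571 − 1250 = 642.8571; wedge = 45 − 27 = 18.
Welfare loss = ½ × 642.8571 × 18 = $5785.71 million.

$5785.71 million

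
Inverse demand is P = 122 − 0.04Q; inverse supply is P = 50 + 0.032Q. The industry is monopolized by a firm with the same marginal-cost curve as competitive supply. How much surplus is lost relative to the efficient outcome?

4591.84

Competitive equilibrium: 122 − 0.04Q = 50 + 0.032Q → Q* = 1000, P* = 82.
Marginal revenue: MR = 122 − 0.08Q. Set MR = MC: 122 − 0.08Q = 50 + 0.032Q → Q_m = 642.8571.
Price P_m = 122 − 0.04·642.8571 = 96.2857; MC(Q_m) = 50 + 0.032·642.8571 = 70.5714.
Competitive Q* = 1000, so ΔQ = 357.1429; wedge = 96.2857 − 70.5714 = 25.7143.
The triangle = ½ × 357.1429 × 25.7143 = 4591.84.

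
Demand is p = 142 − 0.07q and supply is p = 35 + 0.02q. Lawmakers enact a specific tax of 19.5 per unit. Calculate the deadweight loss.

2112.50

Competitive equilibrium: 142 − 0.07q = 35 + 0.02q → q* = 1188.8889, p* = 58.7778.
With the tax, the buyer price exceeds the seller price by 19.5: (142 − 0.07q) − (35 + 0.02q) = 19.5 → q' = 972.2222.
Δq = 1188.8889 − 972.2222 = 216.6667; the wedge equals the tax, 19.5.
Deadweight loss = ½ × 216.6667 × 19.5 = 2112.50.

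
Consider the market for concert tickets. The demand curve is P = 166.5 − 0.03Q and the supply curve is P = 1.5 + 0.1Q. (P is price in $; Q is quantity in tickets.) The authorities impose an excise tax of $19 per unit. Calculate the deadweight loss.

Competitive equilibrium: 166.5 − 0.03Q = 1.5 + 0.1Q → Q* = 1269.2308, P* = 128.4231.
With the tax, the buyer price exceeds the seller price by 19: (166.5 − 0.03Q) − (1.5 + 0.1Q) = 19 → Q' = 1123.0769.
ΔQ = 1269.2308 − 1123.0769 = 146.1539; the wedge equals the tax, 19.
Deadweight loss = ½ × 146.1539 × 19 = $1388.46.

$1388.46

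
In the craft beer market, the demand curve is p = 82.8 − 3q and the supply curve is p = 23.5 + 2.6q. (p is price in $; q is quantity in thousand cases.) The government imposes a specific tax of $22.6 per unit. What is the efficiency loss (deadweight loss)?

$45.60 thousand

Competitive equilibrium: 82.8 − 3q = 23.5 + 2.6q → q* = 10.5893, p* = 51.0321.
With the tax, the buyer price exceeds the seller price by 22.6: (82.8 − 3q) − (23.5 + 2.6q) = 22.6 → q' = 6.5536.
Δq = 10.5893 − 6.5536 = 4.0357; the wedge equals the tax, 22.6.
The triangle = ½ × 4.0357 × 22.6 = $45.60 thousand.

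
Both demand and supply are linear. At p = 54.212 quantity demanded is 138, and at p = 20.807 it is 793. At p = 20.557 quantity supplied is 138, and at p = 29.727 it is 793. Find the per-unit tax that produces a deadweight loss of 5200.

26

Demand slope = (20.807 − 54.212)/(793 − 138) = −0.051, so p = 61.25 − 0.051q.
Supply slope = (29.727 − 20.557)/(793 − 138) = 0.014, so p = 18.625 + 0.014q.
Competitive equilibrium: 61.25 − 0.051q = 18.625 + 0.014q → q* = 655.7692, p* = 27.8058.
A tax t gives Δq = t/0.065 and wedge t, so DWL = t²/0.13.
t²/0.13 = 5200 → t² = 676 → t = 26.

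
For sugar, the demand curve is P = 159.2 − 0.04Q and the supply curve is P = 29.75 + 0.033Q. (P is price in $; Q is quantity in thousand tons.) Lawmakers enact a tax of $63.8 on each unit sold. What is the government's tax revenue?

Competitive equilibrium: 159.2 − 0.04Q = 29.75 + 0.033Q → Q* = 1773.2877, P* = 88.2685.
With the tax, the buyer price exceeds the seller price by 63.8: (159.2 − 0.04Q) − (29.75 + 0.033Q) = 63.8 → Q' = 899.3151.
Tax revenue = 63.8 × 899.3151 = $57376.30 thousand.

$57376.30 thousand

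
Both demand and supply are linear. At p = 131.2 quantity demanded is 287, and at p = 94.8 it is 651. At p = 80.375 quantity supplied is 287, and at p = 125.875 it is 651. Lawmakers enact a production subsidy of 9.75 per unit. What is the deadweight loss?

211.25

Demand slope = (94.8 − 131.2)/(651 − 287) = −0.1, so p = 159.9 − 0.1q.
Supply slope = (125.875 − 80.375)/(651 − 287) = 0.125, so p = 44.5 + 0.125q.
Competitive equilibrium: 159.9 − 0.1q = 44.5 + 0.125q → q* = 512.8889, p* = 108.6111.
The subsidy lowers effective supply by 9.75: p = 34.75 + 0.125q.
New quantity: 159.9 − 0.1q = 34.75 + 0.125q → q' = 556.2222.
Overproduction Δq = 556.2222 − 512.8889 = 43.3333; wedge = subsidy = 9.75.
The triangle = ½ × 43.3333 × 9.75 = 211.25.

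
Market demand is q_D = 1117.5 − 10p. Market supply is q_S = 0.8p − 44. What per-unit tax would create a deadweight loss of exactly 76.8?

14.4

In inverse form: demand p = 111.75 − 0.1q, supply p = 55 + 1.25q.
Competitive equilibrium: 111.75 − 0.1q = 55 + 1.25q → q* = 42.037, p* = 107.5463.
A tax t gives Δq = t/1.35 and wedge t, so DWL = t²/2.7.
t²/2.7 = 76.8 → t² = 207.36 → t = 14.4.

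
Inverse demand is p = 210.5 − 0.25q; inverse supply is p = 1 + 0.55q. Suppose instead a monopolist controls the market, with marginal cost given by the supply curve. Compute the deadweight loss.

Competitive equilibrium: 210.5 − 0.25q = 1 + 0.55q → q* = 261.875, p* = 145.0313.
Marginal revenue: MR = 210.5 − 0.5q. Set MR = MC: 210.5 − 0.5q = 1 + 0.55q → q_m = 199.5238.
Price p_m = 210.5 − 0.25·199.5238 = 160.6191; MC(q_m) = 1 + 0.55·199.5238 = 110.7381.
Competitive q* = 261.875, so Δq = 62.3512; wedge = 160.6191 − 110.7381 = 49.881.
DWL = ½ × 62.3512 × 49.881 = 1555.07.

1555.07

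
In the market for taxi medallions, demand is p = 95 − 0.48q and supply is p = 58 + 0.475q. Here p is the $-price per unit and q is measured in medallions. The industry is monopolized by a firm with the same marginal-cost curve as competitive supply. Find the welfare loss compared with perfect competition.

Competitive equilibrium: 95 − 0.48q = 58 + 0.475q → q* = 38.7435, p* = 76.4031.
Marginal revenue: MR = 95 − 0.96q. Set MR = MC: 95 − 0.96q = 58 + 0.475q → q_m = 25.784.
Price p_m = 95 − 0.48·25.784 = 82.6237; MC(q_m) = 58 + 0.475·25.784 = 70.2474.
Competitive q* = 38.7435, so Δq = 12.9595; wedge = 82.6237 − 70.2474 = 12.3763.
The triangle = ½ × 12.9595 × 12.3763 = $80.20.

$80.20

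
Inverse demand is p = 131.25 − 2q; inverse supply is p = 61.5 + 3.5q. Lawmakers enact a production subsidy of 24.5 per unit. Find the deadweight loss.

Competitive equilibrium: 131.25 − 2q = 61.5 + 3.5q → q* = 12.6818, p* = 105.8864.
The subsidy lowers effective supply by 24.5: p = 37 + 3.5q.
New quantity: 131.25 − 2q = 37 + 3.5q → q' = 17.1364.
Overproduction Δq = 17.1364 − 12.6818 = 4.4546; wedge = subsidy = 24.5.
Deadweight loss = ½ × 4.4546 × 24.5 = 54.57.

54.57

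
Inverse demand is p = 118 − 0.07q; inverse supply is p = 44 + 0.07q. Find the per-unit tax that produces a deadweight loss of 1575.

21

Competitive equilibrium: 118 − 0.07q = 44 + 0.07q → q* = 528.5714, p* = 81.
A tax t gives Δq = t/0.14 and wedge t, so DWL = t²/0.28.
t²/0.28 = 1575 → t² = 441 → t = 21.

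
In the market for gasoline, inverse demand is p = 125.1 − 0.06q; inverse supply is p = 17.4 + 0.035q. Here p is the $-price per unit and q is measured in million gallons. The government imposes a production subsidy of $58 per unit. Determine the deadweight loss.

$17705.26 million

Competitive equilibrium: 125.1 − 0.06q = 17.4 + 0.035q → q* = 1133.6842, p* = 57.0789.
The subsidy lowers effective supply by 58: p = 0.035q − 40.6.
New quantity: 125.1 − 0.06q = 0.035q − 40.6 → q' = 1744.2105.
Overproduction Δq = 1744.2105 − 1133.6842 = 610.5263; wedge = subsidy = 58.
DWL = ½ × 610.5263 × 58 = $17705.26 million.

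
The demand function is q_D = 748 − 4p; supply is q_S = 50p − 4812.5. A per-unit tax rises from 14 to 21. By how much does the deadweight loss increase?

453.70

In inverse form: demand p = 187 − 0.25q, supply p = 96.25 + 0.02q.
Competitive equilibrium: 187 − 0.25q = 96.25 + 0.02q → q* = 336.1111, p* = 102.9722.
For a per-unit tax t: Δq = t/0.27, so DWL = ½·t·(t/0.27) = t²/0.54.
At t = 14: DWL = 362.963. At t = 21: DWL = 816.667.
Increase = 816.667 − 362.963 = 453.70.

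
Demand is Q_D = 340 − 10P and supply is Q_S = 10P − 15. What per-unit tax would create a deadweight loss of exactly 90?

In inverse form: demand P = 34 − 0.1Q, supply P = 1.5 + 0.1Q.
Competitive equilibrium: 34 − 0.1Q = 1.5 + 0.1Q → Q* = 162.5, P* = 17.75.
A tax t gives ΔQ = t/0.2 and wedge t, so DWL = t²/0.4.
t²/0.4 = 90 → t² = 36 → t = 6.

6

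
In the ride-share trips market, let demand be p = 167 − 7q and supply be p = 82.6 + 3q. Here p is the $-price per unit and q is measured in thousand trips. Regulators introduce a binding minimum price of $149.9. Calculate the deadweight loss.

Competitive equilibrium: 167 − 7q = 82.6 + 3q → q* = 8.44, p* = 107.92.
At the floor p = 149.9, quantity demanded = (167 − 149.9)/7 = 2.4429.
Sellers' marginal cost at q' = 2.4429: 82.6 + 3·2.4429 = 89.9287.
Δq = 8.44 − 2.4429 = 5.9971; wedge = 149.9 − 89.9287 = 59.9713.
Welfare loss = ½ × 5.9971 × 59.9713 = $179.83 thousand.

$179.83 thousand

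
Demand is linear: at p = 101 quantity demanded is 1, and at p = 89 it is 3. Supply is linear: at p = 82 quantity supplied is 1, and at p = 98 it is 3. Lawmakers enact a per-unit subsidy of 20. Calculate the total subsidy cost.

Demand slope = (89 − 101)/(3 − 1) = −6, so p = 107 − 6q.
Supply slope = (98 − 82)/(3 − 1) = 8, so p = 74 + 8q.
Competitive equilibrium: 107 − 6q = 74 + 8q → q* = 2.3571, p* = 92.8571.
The subsidy lowers effective supply by 20: p = 54 + 8q.
New quantity: 107 − 6q = 54 + 8q → q' = 3.7857.
Total subsidy cost = 20 × 3.7857 = 75.71.

75.71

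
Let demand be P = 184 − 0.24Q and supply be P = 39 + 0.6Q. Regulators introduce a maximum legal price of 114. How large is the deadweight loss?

Competitive equilibrium: 184 − 0.24Q = 39 + 0.6Q → Q* = 172.619, P* = 142.5714.
At the ceiling P = 114, quantity supplied = (114 − 39)/0.6 = 125.
Willingness to pay at Q' = 125: 184 − 0.24·125 = 154.
ΔQ = 172.619 − 125 = 47.619; wedge = 154 − 114 = 40.
Welfare loss = ½ × 47.619 × 40 = 952.38.

952.38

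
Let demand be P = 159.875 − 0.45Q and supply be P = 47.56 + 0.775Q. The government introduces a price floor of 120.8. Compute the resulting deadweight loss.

Competitive equilibrium: 159.875 − 0.45Q = 47.56 + 0.775Q → Q* = 91.6857, P* = 118.6164.
At the floor P = 120.8, quantity demanded = (159.875 − 120.8)/0.45 = 86.8333.
Sellers' marginal cost at Q' = 86.8333: 47.56 + 0.775·86.8333 = 114.8558.
ΔQ = 91.6857 − 86.8333 = 4.8524; wedge = 120.8 − 114.8558 = 5.9442.
Deadweight loss = ½ × 4.8524 × 5.9442 = 14.42.

14.42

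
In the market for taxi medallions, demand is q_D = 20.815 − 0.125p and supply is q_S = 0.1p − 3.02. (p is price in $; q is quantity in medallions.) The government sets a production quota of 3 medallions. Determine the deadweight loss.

$188.24

In inverse form: demand p = 166.52 − 8q, supply p = 30.2 + 10q.
Competitive equilibrium: 166.52 − 8q = 30.2 + 10q → q* = 7.5733, p* = 105.9333.
At q = 3: demand price = 166.52 − 8·3 = 142.52; supply price = 30.2 + 10·3 = 60.2.
Δq = 7.5733 − 3 = 4.5733; wedge = 142.52 − 60.2 = 82.32.
The triangle = ½ × 4.5733 × 82.32 = $188.24.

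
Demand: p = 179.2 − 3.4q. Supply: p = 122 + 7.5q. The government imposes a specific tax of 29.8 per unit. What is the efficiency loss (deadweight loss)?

40.74

Competitive equilibrium: 179.2 − 3.4q = 122 + 7.5q → q* = 5.2477, p* = 161.3578.
With the tax, the buyer price exceeds the seller price by 29.8: (179.2 − 3.4q) − (122 + 7.5q) = 29.8 → q' = 2.5138.
Δq = 5.2477 − 2.5138 = 2.7339; the wedge equals the tax, 29.8.
Welfare loss = ½ × 2.7339 × 29.8 = 40.74.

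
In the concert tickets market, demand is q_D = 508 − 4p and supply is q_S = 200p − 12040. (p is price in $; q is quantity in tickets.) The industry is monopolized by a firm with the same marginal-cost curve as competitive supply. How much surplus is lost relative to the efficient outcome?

In inverse form: demand p = 127 − 0.25q, supply p = 60.2 + 0.005q.
Competitive equilibrium: 127 − 0.25q = 60.2 + 0.005q → q* = 261.9608, p* = 61.5098.
Marginal revenue: MR = 127 − 0.5q. Set MR = MC: 127 − 0.5q = 60.2 + 0.005q → q_m = 132.2772.
Price p_m = 127 − 0.25·132.2772 = 93.9307; MC(q_m) = 60.2 + 0.005·132.2772 = 60.8614.
Competitive q* = 261.9608, so Δq = 129.6836; wedge = 93.9307 − 60.8614 = 33.0693.
Welfare loss = ½ × 129.6836 × 33.0693 = $2144.27.

$2144.27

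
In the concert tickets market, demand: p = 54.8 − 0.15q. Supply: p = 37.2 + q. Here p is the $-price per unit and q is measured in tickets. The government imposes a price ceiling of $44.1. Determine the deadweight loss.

Competitive equilibrium: 54.8 − 0.15q = 37.2 + q → q* = 15.3043, p* = 52.5043.
At the ceiling p = 44.1, quantity supplied = (44.1 − 37.2)/1 = 6.9.
Willingness to pay at q' = 6.9: 54.8 − 0.15·6.9 = 53.765.
Δq = 15.3043 − 6.9 = 8.4043; wedge = 53.765 − 44.1 = 9.665.
Deadweight loss = ½ × 8.4043 × 9.665 = $40.61.

$40.61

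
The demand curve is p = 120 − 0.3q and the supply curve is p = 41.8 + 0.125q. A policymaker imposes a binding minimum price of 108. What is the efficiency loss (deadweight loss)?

4406.40

Competitive equilibrium: 120 − 0.3q = 41.8 + 0.125q → q* = 184, p* = 64.8.
At the floor p = 108, quantity demanded = (120 − 108)/0.3 = 40.
Sellers' marginal cost at q' = 40: 41.8 + 0.125·40 = 46.8.
Δq = 184 − 40 = 144; wedge = 108 − 46.8 = 61.2.
DWL = ½ × 144 × 61.2 = 4406.40.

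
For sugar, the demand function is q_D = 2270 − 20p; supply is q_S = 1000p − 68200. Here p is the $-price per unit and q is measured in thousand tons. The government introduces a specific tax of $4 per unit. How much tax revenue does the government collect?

$3239.22 thousand

In inverse form: demand p = 113.5 − 0.05q, supply p = 68.2 + 0.001q.
Competitive equilibrium: 113.5 − 0.05q = 68.2 + 0.001q → q* = 888.2353, p* = 69.0882.
With the tax, the buyer price exceeds the seller price by 4: (113.5 − 0.05q) − (68.2 + 0.001q) = 4 → q' = 809.8039.
Tax revenue = 4 × 809.8039 = $3239.22 thousand.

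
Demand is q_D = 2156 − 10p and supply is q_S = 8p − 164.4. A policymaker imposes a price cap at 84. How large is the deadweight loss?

14522.46

In inverse form: demand p = 215.6 − 0.1q, supply p = 20.55 + 0.125q.
Competitive equilibrium: 215.6 − 0.1q = 20.55 + 0.125q → q* = 866.8889, p* = 128.9111.
At the ceiling p = 84, quantity supplied = (84 − 20.55)/0.125 = 507.6.
Willingness to pay at q' = 507.6: 215.6 − 0.1·507.6 = 164.84.
Δq = 866.8889 − 507.6 = 359.2889; wedge = 164.84 − 84 = 80.84.
Deadweight loss = ½ × 359.2889 × 80.84 = 14522.46.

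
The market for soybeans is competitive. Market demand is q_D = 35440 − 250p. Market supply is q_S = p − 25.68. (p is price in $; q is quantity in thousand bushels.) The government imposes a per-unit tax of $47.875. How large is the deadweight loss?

In inverse form: demand p = 141.76 − 0.004q, supply p = 25.68 + q.
Competitive equilibrium: 141.76 − 0.004q = 25.68 + q → q* = 115.6175, p* = 141.2975.
With the tax, the buyer price exceeds the seller price by 47.875: (141.76 − 0.004q) − (25.68 + q) = 47.875 → q' = 67.9333.
Δq = 115.6175 − 67.9333 = 47.6842; the wedge equals the tax, 47.875.
The triangle = ½ × 47.6842 × 47.875 = $1141.44 thousand.

$1141.44 thousand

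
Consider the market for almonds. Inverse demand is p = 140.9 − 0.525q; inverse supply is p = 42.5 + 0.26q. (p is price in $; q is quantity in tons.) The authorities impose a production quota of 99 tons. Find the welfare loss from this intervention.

Competitive equilibrium: 140.9 − 0.525q = 42.5 + 0.26q → q* = 125.3503, p* = 75.0911.
At q = 99: demand price = 140.9 − 0.525·99 = 88.925; supply price = 42.5 + 0.26·99 = 68.24.
Δq = 125.3503 − 99 = 26.3503; wedge = 88.925 − 68.24 = 20.685.
Welfare loss = ½ × 26.3503 × 20.685 = $272.53.

$272.53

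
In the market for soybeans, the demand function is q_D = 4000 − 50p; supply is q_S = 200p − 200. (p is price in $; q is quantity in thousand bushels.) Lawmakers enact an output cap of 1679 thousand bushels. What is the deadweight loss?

$27417.01 thousand

In inverse form: demand p = 80 − 0.02q, supply p = 1 + 0.005q.
Competitive equilibrium: 80 − 0.02q = 1 + 0.005q → q* = 3160, p* = 16.8.
At q = 1679: demand price = 80 − 0.02·1679 = 46.42; supply price = 1 + 0.005·1679 = 9.395.
Δq = 3160 − 1679 = 1481; wedge = 46.42 − 9.395 = 37.025.
DWL = ½ × 1481 × 37.025 = $27417.01 thousand.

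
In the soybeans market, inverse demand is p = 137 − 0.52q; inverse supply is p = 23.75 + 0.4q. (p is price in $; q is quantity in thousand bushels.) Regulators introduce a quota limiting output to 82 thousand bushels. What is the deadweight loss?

$776.95 thousand

Competitive equilibrium: 137 − 0.52q = 23.75 + 0.4q → q* = 123.0978, p* = 72.9891.
At q = 82: demand price = 137 − 0.52·82 = 94.36; supply price = 23.75 + 0.4·82 = 56.55.
Δq = 123.0978 − 82 = 41.0978; wedge = 94.36 − 56.55 = 37.81.
Welfare loss = ½ × 41.0978 × 37.81 = $776.95 thousand.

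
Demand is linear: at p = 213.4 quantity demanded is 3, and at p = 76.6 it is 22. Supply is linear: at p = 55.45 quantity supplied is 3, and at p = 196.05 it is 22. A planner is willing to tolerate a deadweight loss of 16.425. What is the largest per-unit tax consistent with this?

Demand slope = (76.6 − 213.4)/(22 − 3) = −7.2, so p = 235 − 7.2q.
Supply slope = (196.05 − 55.45)/(22 − 3) = 7.4, so p = 33.25 + 7.4q.
Competitive equilibrium: 235 − 7.2q = 33.25 + 7.4q → q* = 13.8185, p* = 135.5068.
A tax t gives Δq = t/14.6 and wedge t, so DWL = t²/29.2.
t²/29.2 = 16.425 → t² = 479.61 → t = 21.9.

21.9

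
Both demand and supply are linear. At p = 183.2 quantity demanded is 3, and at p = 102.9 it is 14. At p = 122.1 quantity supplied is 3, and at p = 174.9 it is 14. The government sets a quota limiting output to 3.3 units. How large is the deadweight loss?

Demand slope = (102.9 − 183.2)/(14 − 3) = −7.3, so p = 205.1 − 7.3q.
Supply slope = (174.9 − 122.1)/(14 − 3) = 4.8, so p = 107.7 + 4.8q.
Competitive equilibrium: 205.1 − 7.3q = 107.7 + 4.8q → q* = 8.0496, p* = 146.338.
At q = 3.3: demand price = 205.1 − 7.3·3.3 = 181.01; supply price = 107.7 + 4.8·3.3 = 123.54.
Δq = 8.0496 − 3.3 = 4.7496; wedge = 181.01 − 123.54 = 57.47.
Deadweight loss = ½ × 4.7496 × 57.47 = 136.48.

136.48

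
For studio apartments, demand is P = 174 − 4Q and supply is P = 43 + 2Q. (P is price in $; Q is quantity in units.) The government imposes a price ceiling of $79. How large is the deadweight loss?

$44.08

Competitive equilibrium: 174 − 4Q = 43 + 2Q → Q* = 21.8333, P* = 86.6667.
At the ceiling P = 79, quantity supplied = (79 − 43)/2 = 18.
Willingness to pay at Q' = 18: 174 − 4·18 = 102.
ΔQ = 21.8333 − 18 = 3.8333; wedge = 102 − 79 = 23.
The triangle = ½ × 3.8333 × 23 = $44.08.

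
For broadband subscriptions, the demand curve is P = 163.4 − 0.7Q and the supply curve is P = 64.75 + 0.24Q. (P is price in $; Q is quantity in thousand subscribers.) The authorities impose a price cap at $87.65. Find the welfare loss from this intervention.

Competitive equilibrium: 163.4 − 0.7Q = 64.75 + 0.24Q → Q* = 104.9468, P* = 89.9372.
At the ceiling P = 87.65, quantity supplied = (87.65 − 64.75)/0.24 = 95.4167.
Willingness to pay at Q' = 95.4167: 163.4 − 0.7·95.4167 = 96.6083.
ΔQ = 104.9468 − 95.4167 = 9.5301; wedge = 96.6083 − 87.65 = 8.9583.
The triangle = ½ × 9.5301 × 8.9583 = $42.69 thousand.

$42.69 thousand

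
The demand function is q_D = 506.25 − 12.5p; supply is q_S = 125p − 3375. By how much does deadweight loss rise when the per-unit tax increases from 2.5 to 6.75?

223.37

In inverse form: demand p = 40.5 − 0.08q, supply p = 27 + 0.008q.
Competitive equilibrium: 40.5 − 0.08q = 27 + 0.008q → q* = 153.4091, p* = 28.2273.
For a per-unit tax t: Δq = t/0.088, so DWL = ½·t·(t/0.088) = t²/0.176.
At t = 2.5: DWL = 35.511. At t = 6.75: DWL = 258.878.
Increase = 258.878 − 35.511 = 223.37.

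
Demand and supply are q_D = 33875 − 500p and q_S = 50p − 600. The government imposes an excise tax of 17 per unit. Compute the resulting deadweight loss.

In inverse form: demand p = 67.75 − 0.002q, supply p = 12 + 0.02q.
Competitive equilibrium: 67.75 − 0.002q = 12 + 0.02q → q* = 2534.0909, p* = 62.6818.
With the tax, the buyer price exceeds the seller price by 17: (67.75 − 0.002q) − (12 + 0.02q) = 17 → q' = 1761.3636.
Δq = 2534.0909 − 1761.3636 = 772.7273; the wedge equals the tax, 17.
The triangle = ½ × 772.7273 × 17 = 6568.18.

6568.18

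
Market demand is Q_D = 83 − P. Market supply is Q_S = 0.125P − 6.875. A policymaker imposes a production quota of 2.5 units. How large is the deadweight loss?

1.68

In inverse form: demand P = 83 − Q, supply P = 55 + 8Q.
Competitive equilibrium: 83 − Q = 55 + 8Q → Q* = 3.1111, P* = 79.8889.
At Q = 2.5: demand price = 83 − 1·2.5 = 80.5; supply price = 55 + 8·2.5 = 75.
ΔQ = 3.1111 − 2.5 = 0.6111; wedge = 80.5 − 75 = 5.5.
The triangle = ½ × 0.6111 × 5.5 = 1.68.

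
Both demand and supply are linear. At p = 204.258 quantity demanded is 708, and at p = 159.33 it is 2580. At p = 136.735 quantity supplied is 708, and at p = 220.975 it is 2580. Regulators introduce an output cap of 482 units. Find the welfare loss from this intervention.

50061.13

Demand slope = (159.33 − 204.258)/(2580 − 708) = −0.024, so p = 221.25 − 0.024q.
Supply slope = (220.975 − 136.735)/(2580 − 708) = 0.045, so p = 104.875 + 0.045q.
Competitive equilibrium: 221.25 − 0.024q = 104.875 + 0.045q → q* = 1686.5942, p* = 180.7717.
At q = 482: demand price = 221.25 − 0.024·482 = 209.682; supply price = 104.875 + 0.045·482 = 126.565.
Δq = 1686.5942 − 482 = 1204.5942; wedge = 209.682 − 126.565 = 83.117.
Welfare loss = ½ × 1204.5942 × 83.117 = 50061.13.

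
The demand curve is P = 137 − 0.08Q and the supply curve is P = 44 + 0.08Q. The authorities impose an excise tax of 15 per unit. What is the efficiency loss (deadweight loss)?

703.125

Competitive equilibrium: 137 − 0.08Q = 44 + 0.08Q → Q* = 581.25, P* = 90.5.
With the tax, the buyer price exceeds the seller price by 15: (137 − 0.08Q) − (44 + 0.08Q) = 15 → Q' = 487.5.
ΔQ = 581.25 − 487.5 = 93.75; the wedge equals the tax, 15.
DWL = ½ × 93.75 × 15 = 703.125.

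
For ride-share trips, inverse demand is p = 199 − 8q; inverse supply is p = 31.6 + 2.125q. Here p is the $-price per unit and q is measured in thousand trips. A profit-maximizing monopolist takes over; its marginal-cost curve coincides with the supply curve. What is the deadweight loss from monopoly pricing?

$269.59 thousand

Competitive equilibrium: 199 − 8q = 31.6 + 2.125q → q* = 16.5333, p* = 66.7333.
Marginal revenue: MR = 199 − 16q. Set MR = MC: 199 − 16q = 31.6 + 2.125q → q_m = 9.2359.
Price p_m = 199 − 8·9.2359 = 125.1128; MC(q_m) = 31.6 + 2.125·9.2359 = 51.2263.
Competitive q* = 16.5333, so Δq = 7.2974; wedge = 125.1128 − 51.2263 = 73.8865.
The triangle = ½ × 7.2974 × 73.8865 = $269.59 thousand.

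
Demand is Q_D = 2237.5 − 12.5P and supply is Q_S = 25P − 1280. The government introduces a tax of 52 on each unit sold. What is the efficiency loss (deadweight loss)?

11266.67

In inverse form: demand P = 179 − 0.08Q, supply P = 51.2 + 0.04Q.
Competitive equilibrium: 179 − 0.08Q = 51.2 + 0.04Q → Q* = 1065, P* = 93.8.
With the tax, the buyer price exceeds the seller price by 52: (179 − 0.08Q) − (51.2 + 0.04Q) = 52 → Q' = 631.6667.
ΔQ = 1065 − 631.6667 = 433.3333; the wedge equals the tax, 52.
DWL = ½ × 433.3333 × 52 = 11266.67.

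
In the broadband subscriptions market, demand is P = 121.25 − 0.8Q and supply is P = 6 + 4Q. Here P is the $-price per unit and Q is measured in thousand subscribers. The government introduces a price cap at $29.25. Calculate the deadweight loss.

Competitive equilibrium: 121.25 − 0.8Q = 6 + 4Q → Q* = 24.0104, P* = 102.0417.
At the ceiling P = 29.25, quantity supplied = (29.25 − 6)/4 = 5.8125.
Willingness to pay at Q' = 5.8125: 121.25 − 0.8·5.8125 = 116.6.
ΔQ = 24.0104 − 5.8125 = 18.1979; wedge = 116.6 − 29.25 = 87.35.
DWL = ½ × 18.1979 × 87.35 = $794.79 thousand.

$794.79 thousand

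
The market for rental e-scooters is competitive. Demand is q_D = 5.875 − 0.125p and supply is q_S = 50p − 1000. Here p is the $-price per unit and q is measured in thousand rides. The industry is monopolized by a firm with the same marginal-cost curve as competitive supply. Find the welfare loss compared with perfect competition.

$11.33 thousand

In inverse form: demand p = 47 − 8q, supply p = 20 + 0.02q.
Competitive equilibrium: 47 − 8q = 20 + 0.02q → q* = 3.3666, p* = 20.0673.
Marginal revenue: MR = 47 − 16q. Set MR = MC: 47 − 16q = 20 + 0.02q → q_m = 1.6854.
Price p_m = 47 − 8·1.6854 = 33.5168; MC(q_m) = 20 + 0.02·1.6854 = 20.0337.
Competitive q* = 3.3666, so Δq = 1.6812; wedge = 33.5168 − 20.0337 = 13.4831.
Welfare loss = ½ × 1.6812 × 13.4831 = $11.33 thousand.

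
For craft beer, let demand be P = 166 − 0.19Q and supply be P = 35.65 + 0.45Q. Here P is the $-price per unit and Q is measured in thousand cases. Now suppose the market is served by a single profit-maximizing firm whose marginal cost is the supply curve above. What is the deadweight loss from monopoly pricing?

Competitive equilibrium: 166 − 0.19Q = 35.65 + 0.45Q → Q* = 203.67188, P* = 127.30234.
Marginal revenue: MR = 166 − 0.38Q. Set MR = MC: 166 − 0.38Q = 35.65 + 0.45Q → Q_m = 157.04819.
Price P_m = 166 − 0.19·157.04819 = 136.16084; MC(Q_m) = 35.65 + 0.45·157.04819 = 106.32169.
Competitive Q* = 203.67188, so ΔQ = 46.62369; wedge = 136.16084 − 106.32169 = 29.83915.
DWL = ½ × 46.62369 × 29.83915 = $695.61 thousand.

$695.61 thousand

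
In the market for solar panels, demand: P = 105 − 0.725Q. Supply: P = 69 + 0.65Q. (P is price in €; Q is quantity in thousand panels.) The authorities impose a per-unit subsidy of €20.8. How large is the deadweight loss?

Competitive equilibrium: 105 − 0.725Q = 69 + 0.65Q → Q* = 26.1818, P* = 86.0182.
The subsidy lowers effective supply by 20.8: P = 48.2 + 0.65Q.
New quantity: 105 − 0.725Q = 48.2 + 0.65Q → Q' = 41.3091.
Overproduction ΔQ = 41.3091 − 26.1818 = 15.1273; wedge = subsidy = 20.8.
Deadweight loss = ½ × 15.1273 × 20.8 = €157.32 thousand.

€157.32 thousand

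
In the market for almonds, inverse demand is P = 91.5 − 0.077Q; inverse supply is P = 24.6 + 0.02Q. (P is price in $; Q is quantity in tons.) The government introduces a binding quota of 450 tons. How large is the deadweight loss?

$2786.40

Competitive equilibrium: 91.5 − 0.077Q = 24.6 + 0.02Q → Q* = 689.6907, P* = 38.3938.
At Q = 450: demand price = 91.5 − 0.077·450 = 56.85; supply price = 24.6 + 0.02·450 = 33.6.
ΔQ = 689.6907 − 450 = 239.6907; wedge = 56.85 − 33.6 = 23.25.
Deadweight loss = ½ × 239.6907 × 23.25 = $2786.40.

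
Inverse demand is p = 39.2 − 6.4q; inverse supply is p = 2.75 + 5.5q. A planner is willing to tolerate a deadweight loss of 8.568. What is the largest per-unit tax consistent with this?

14.28

Competitive equilibrium: 39.2 − 6.4q = 2.75 + 5.5q → q* = 3.063, p* = 19.5966.
A tax t gives Δq = t/11.9 and wedge t, so DWL = t²/23.8.
t²/23.8 = 8.568 → t² = 203.9184 → t = 14.28.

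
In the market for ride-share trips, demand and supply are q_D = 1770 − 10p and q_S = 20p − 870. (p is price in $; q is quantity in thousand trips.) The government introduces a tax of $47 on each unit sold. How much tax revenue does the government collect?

$27103.33 thousand

In inverse form: demand p = 177 − 0.1q, supply p = 43.5 + 0.05q.
Competitive equilibrium: 177 − 0.1q = 43.5 + 0.05q → q* = 890, p* = 88.
With the tax, the buyer price exceeds the seller price by 47: (177 − 0.1q) − (43.5 + 0.05q) = 47 → q' = 576.6667.
Tax revenue = 47 × 576.6667 = $27103.33 thousand.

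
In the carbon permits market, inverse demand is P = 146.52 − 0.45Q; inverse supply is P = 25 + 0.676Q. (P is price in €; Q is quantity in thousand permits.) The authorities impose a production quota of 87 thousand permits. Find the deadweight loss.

Competitive equilibrium: 146.52 − 0.45Q = 25 + 0.676Q → Q* = 107.9218, P* = 97.9552.
At Q = 87: demand price = 146.52 − 0.45·87 = 107.37; supply price = 25 + 0.676·87 = 83.812.
ΔQ = 107.9218 − 87 = 20.9218; wedge = 107.37 − 83.812 = 23.558.
DWL = ½ × 20.9218 × 23.558 = €246.44 thousand.

€246.44 thousand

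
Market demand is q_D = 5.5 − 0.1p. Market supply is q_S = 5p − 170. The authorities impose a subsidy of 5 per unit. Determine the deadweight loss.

In inverse form: demand p = 55 − 10q, supply p = 34 + 0.2q.
Competitive equilibrium: 55 − 10q = 34 + 0.2q → q* = 2.0588, p* = 34.4118.
The subsidy lowers effective supply by 5: p = 29 + 0.2q.
New quantity: 55 − 10q = 29 + 0.2q → q' = 2.549.
Overproduction Δq = 2.549 − 2.0588 = 0.4902; wedge = subsidy = 5.
The triangle = ½ × 0.4902 × 5 = 1.23.

1.23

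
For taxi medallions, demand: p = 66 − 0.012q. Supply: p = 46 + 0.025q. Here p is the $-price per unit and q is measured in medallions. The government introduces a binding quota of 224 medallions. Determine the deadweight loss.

$1853.66

Competitive equilibrium: 66 − 0.012q = 46 + 0.025q → q* = 540.5405, p* = 59.5135.
At q = 224: demand price = 66 − 0.012·224 = 63.312; supply price = 46 + 0.025·224 = 51.6.
Δq = 540.5405 − 224 = 316.5405; wedge = 63.312 − 51.6 = 11.712.
DWL = ½ × 316.5405 × 11.712 = $1853.66.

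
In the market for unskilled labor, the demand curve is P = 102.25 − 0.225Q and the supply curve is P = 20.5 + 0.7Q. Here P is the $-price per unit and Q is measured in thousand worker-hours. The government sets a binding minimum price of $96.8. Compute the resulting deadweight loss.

Competitive equilibrium: 102.25 − 0.225Q = 20.5 + 0.7Q → Q* = 88.3784, P* = 82.3649.
At the floor P = 96.8, quantity demanded = (102.25 − 96.8)/0.225 = 24.2222.
Sellers' marginal cost at Q' = 24.2222: 20.5 + 0.7·24.2222 = 37.4555.
ΔQ = 88.3784 − 24.2222 = 64.1562; wedge = 96.8 − 37.4555 = 59.3445.
DWL = ½ × 64.1562 × 59.3445 = $1903.66 thousand.

$1903.66 thousand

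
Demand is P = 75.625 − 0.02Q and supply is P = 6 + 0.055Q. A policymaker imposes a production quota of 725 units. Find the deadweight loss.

Competitive equilibrium: 75.625 − 0.02Q = 6 + 0.055Q → Q* = 928.3333, P* = 57.0583.
At Q = 725: demand price = 75.625 − 0.02·725 = 61.125; supply price = 6 + 0.055·725 = 45.875.
ΔQ = 928.3333 − 725 = 203.3333; wedge = 61.125 − 45.875 = 15.25.
The triangle = ½ × 203.3333 × 15.25 = 1550.42.

1550.42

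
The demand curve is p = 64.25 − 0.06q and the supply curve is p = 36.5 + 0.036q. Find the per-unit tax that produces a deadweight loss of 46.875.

Competitive equilibrium: 64.25 − 0.06q = 36.5 + 0.036q → q* = 289.0625, p* = 46.9063.
A tax t gives Δq = t/0.096 and wedge t, so DWL = t²/0.192.
t²/0.192 = 46.875 → t² = 9 → t = 3.

3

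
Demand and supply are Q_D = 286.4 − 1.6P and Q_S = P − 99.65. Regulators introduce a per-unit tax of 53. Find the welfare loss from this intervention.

In inverse form: demand P = 179 − 0.625Q, supply P = 99.65 + Q.
Competitive equilibrium: 179 − 0.625Q = 99.65 + Q → Q* = 48.8308, P* = 148.4808.
With the tax, the buyer price exceeds the seller price by 53: (179 − 0.625Q) − (99.65 + Q) = 53 → Q' = 16.2154.
ΔQ = 48.8308 − 16.2154 = 32.6154; the wedge equals the tax, 53.
DWL = ½ × 32.6154 × 53 = 864.31.

864.31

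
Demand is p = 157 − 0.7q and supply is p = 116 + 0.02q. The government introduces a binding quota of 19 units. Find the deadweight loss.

Competitive equilibrium: 157 − 0.7q = 116 + 0.02q → q* = 56.9444, p* = 117.1389.
At q = 19: demand price = 157 − 0.7·19 = 143.7; supply price = 116 + 0.02·19 = 116.38.
Δq = 56.9444 − 19 = 37.9444; wedge = 143.7 − 116.38 = 27.32.
The triangle = ½ × 37.9444 × 27.32 = 518.32.

518.32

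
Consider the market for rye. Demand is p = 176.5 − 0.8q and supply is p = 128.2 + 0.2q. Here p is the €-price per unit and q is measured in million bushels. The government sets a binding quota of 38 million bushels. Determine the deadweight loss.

Competitive equilibrium: 176.5 − 0.8q = 128.2 + 0.2q → q* = 48.3, p* = 137.86.
At q = 38: demand price = 176.5 − 0.8·38 = 146.1; supply price = 128.2 + 0.2·38 = 135.8.
Δq = 48.3 − 38 = 10.3; wedge = 146.1 − 135.8 = 10.3.
Deadweight loss = ½ × 10.3 × 10.3 = €53.045 million.

€53.045 million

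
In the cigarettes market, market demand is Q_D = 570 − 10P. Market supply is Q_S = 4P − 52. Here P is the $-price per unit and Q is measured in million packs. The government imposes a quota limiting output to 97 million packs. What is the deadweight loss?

In inverse form: demand P = 57 − 0.1Q, supply P = 13 + 0.25Q.
Competitive equilibrium: 57 − 0.1Q = 13 + 0.25Q → Q* = 125.7143, P* = 44.4286.
At Q = 97: demand price = 57 − 0.1·97 = 47.3; supply price = 13 + 0.25·97 = 37.25.
ΔQ = 125.7143 − 97 = 28.7143; wedge = 47.3 − 37.25 = 10.05.
DWL = ½ × 28.7143 × 10.05 = $144.29 million.

$144.29 million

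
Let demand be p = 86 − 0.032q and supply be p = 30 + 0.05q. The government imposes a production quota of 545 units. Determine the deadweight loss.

Competitive equilibrium: 86 − 0.032q = 30 + 0.05q → q* = 682.9268, p* = 64.1463.
At q = 545: demand price = 86 − 0.032·545 = 68.56; supply price = 30 + 0.05·545 = 57.25.
Δq = 682.9268 − 545 = 137.9268; wedge = 68.56 − 57.25 = 11.31.
Deadweight loss = ½ × 137.9268 × 11.31 = 779.98.

779.98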